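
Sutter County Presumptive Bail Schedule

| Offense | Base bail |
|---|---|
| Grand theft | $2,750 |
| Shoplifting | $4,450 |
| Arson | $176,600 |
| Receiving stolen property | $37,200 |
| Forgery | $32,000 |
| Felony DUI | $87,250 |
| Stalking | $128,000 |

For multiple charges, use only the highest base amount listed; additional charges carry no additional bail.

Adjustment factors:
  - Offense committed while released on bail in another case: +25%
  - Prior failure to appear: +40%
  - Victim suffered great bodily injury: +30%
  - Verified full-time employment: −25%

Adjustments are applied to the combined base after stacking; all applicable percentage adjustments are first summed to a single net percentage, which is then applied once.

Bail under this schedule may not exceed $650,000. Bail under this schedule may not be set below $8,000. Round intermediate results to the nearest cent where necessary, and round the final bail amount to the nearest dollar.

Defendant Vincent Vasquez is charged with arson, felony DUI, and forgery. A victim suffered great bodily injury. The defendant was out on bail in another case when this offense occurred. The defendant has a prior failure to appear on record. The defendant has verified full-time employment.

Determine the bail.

Base amounts from the schedule: arson $176,600; felony DUI $87,250; forgery $32,000.
Stacking rule: use the highest base only. Highest is arson at $176,600. Combined base = $176,600.
Net percentage adjustment: +25% +40% +30% −25% = +70%. $176,600 × 1.7 = $300,220.
$300,220 is within the $650,000 maximum.
$300,220 is at or above the $8,000 minimum.

$300,220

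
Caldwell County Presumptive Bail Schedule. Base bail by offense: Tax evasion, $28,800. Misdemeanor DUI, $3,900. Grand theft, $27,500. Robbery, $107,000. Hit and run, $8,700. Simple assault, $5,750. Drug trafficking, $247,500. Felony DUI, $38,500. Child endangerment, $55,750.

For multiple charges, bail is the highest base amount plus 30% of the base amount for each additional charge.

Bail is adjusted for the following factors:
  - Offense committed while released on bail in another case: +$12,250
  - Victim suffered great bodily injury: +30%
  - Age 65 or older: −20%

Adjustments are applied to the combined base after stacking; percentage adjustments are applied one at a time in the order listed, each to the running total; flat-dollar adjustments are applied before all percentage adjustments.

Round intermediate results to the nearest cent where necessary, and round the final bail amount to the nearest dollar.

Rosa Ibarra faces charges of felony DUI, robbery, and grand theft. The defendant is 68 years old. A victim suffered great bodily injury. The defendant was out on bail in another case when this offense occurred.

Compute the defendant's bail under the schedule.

Base amounts from the schedule: felony DUI $38,500; robbery $107,000; grand theft $27,500.
Stacking rule: highest base plus 30% of each additional charge. Highest is robbery at $107,000. Additional: $38,500 × 30% = $11,550; $27,500 × 30% = $8,250. Combined base = $107,000 + $19,800 = $126,800.
Offense committed while released on bail in another case (+$12,250 flat): $126,800 + $12,250 = $139,050.
Victim suffered great bodily injury (+30%): $139,050 × 1.3 = $180,765.
Age 65 or older (−20%): $180,765 × 0.8 = $144,612.

$144,612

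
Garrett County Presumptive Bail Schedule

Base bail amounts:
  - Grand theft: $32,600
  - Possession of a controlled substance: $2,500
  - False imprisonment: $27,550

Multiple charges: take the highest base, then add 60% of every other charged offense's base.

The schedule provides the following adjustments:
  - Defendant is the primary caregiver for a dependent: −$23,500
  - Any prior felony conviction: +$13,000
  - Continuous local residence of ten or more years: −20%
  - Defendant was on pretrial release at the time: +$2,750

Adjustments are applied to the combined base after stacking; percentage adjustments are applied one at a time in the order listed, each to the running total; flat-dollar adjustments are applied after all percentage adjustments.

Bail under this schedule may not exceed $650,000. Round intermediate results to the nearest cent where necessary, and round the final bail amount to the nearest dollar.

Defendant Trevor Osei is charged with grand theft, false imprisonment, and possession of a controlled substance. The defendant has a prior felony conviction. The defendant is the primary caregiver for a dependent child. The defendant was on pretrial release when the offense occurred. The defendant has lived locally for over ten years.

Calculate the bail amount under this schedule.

$32,754

Base amounts from the schedule: grand theft $32,600; false imprisonment $27,550; possession of a controlled substance $2,500.
Stacking rule: highest base plus 60% of each additional charge. Highest is grand theft at $32,600. Additional: $27,550 × 60% = $16,530; $2,500 × 60% = $1,500. Combined base = $32,600 + $18,030 = $50,630.
Continuous local residence of ten or more years (−20%): $50,630 × 0.8 = $40,504.
Defendant is the primary caregiver for a dependent (−$23,500 flat): $40,504 − $23,500 = $17,004.
Any prior felony conviction (+$13,000 flat): $17,004 + $13,000 = $30,004.
Defendant was on pretrial release at the time (+$2,750 flat): $30,004 + $2,750 = $32,754.
$32,754 is within the $650,000 maximum.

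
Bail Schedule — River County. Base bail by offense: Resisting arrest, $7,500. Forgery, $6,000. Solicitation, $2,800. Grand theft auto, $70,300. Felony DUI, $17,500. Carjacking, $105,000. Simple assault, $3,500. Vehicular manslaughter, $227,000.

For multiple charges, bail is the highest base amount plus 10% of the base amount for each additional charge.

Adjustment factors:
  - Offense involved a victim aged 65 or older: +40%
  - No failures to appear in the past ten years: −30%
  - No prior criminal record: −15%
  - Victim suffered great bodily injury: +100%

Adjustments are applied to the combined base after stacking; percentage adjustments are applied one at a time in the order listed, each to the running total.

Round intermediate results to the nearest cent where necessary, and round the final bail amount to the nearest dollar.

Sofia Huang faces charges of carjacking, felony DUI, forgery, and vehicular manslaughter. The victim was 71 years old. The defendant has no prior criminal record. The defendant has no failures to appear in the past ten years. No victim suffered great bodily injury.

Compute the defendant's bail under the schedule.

Base amounts from the schedule: carjacking $105,000; felony DUI $17,500; forgery $6,000; vehicular manslaughter $227,000.
Stacking rule: highest base plus 10% of each additional charge. Highest is vehicular manslaughter at $227,000. Additional: $105,000 × 10% = $10,500; $17,500 × 10% = $1,750; $6,000 × 10% = $600. Combined base = $227,000 + $12,850 = $239,850.
Offense involved a victim aged 65 or older (+40%): $239,850 × 1.4 = $335,790.
No failures to appear in the past ten years (−30%): $335,790 × 0.7 = $235,053.
No prior criminal record (−15%): $235,053 × 0.85 = $199,795.05.
Rounded to the nearest dollar: $199,795.

$199,795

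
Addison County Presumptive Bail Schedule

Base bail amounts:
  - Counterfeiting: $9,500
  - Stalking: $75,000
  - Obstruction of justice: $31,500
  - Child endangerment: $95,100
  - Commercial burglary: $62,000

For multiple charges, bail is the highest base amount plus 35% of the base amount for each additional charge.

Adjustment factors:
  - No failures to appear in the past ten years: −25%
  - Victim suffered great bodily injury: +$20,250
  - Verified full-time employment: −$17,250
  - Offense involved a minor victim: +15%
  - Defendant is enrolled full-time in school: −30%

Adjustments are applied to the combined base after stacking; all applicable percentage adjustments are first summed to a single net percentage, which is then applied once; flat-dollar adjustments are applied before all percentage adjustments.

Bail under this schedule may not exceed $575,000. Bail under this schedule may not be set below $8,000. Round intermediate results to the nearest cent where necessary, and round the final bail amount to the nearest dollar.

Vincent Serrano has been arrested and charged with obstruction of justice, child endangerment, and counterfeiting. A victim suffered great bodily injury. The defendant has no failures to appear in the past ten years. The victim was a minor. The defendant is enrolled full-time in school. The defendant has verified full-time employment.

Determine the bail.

$67,470

Base amounts from the schedule: obstruction of justice $31,500; child endangerment $95,100; counterfeiting $9,500.
Stacking rule: highest base plus 35% of each additional charge. Highest is child endangerment at $95,100. Additional: $31,500 × 35% = $11,025; $9,500 × 35% = $3,325. Combined base = $95,100 + $14,350 = $109,450.
Victim suffered great bodily injury (+$20,250 flat): $109,450 + $20,250 = $129,700.
Verified full-time employment (−$17,250 flat): $129,700 − $17,250 = $112,450.
Net percentage adjustment: −25% +15% −30% = −40%. $112,450 × 0.6 = $67,470.
$67,470 is within the $575,000 maximum.
$67,470 is at or above the $8,000 minimum.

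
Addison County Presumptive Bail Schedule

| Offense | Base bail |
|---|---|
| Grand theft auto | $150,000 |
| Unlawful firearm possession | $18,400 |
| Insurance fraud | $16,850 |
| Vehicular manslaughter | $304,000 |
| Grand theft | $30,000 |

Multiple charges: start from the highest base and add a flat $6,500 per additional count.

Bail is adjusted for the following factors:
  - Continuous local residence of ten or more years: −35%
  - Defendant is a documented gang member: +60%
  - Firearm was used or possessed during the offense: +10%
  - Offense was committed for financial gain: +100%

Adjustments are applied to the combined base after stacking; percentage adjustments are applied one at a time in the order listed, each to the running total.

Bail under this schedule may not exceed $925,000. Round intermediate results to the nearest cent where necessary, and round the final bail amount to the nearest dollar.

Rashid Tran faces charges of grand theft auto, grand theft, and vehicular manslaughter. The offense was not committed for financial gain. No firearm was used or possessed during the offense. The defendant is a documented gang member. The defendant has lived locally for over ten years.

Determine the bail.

$329,680

Base amounts from the schedule: grand theft auto $150,000; grand theft $30,000; vehicular manslaughter $304,000.
Stacking rule: highest base plus $6,500 per additional charge. Highest is vehicular manslaughter at $304,000; 2 additional charges → +$13,000. Combined base = $317,000.
Continuous local residence of ten or more years (−35%): $317,000 × 0.65 = $206,050.
Defendant is a documented gang member (+60%): $206,050 × 1.6 = $329,680.
$329,680 is within the $925,000 maximum.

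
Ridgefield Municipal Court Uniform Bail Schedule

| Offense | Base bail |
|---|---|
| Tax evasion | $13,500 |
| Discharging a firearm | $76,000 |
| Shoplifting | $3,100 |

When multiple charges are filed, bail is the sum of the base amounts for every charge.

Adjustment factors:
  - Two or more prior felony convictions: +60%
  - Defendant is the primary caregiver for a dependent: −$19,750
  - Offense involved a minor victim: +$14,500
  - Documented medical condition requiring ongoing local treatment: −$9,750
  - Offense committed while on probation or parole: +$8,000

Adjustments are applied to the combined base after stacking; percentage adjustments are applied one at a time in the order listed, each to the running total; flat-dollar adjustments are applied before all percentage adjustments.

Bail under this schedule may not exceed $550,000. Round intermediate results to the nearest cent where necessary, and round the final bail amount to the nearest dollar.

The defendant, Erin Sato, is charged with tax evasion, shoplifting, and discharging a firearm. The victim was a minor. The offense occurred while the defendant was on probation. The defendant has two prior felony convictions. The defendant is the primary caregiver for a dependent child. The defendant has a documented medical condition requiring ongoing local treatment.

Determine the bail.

$136,960

Base amounts from the schedule: tax evasion $13,500; shoplifting $3,100; discharging a firearm $76,000.
Stacking rule: sum of all bases. $13,500 + $3,100 + $76,000 = $92,600.
Defendant is the primary caregiver for a dependent (−$19,750 flat): $92,600 − $19,750 = $72,850.
Offense involved a minor victim (+$14,500 flat): $72,850 + $14,500 = $87,350.
Documented medical condition requiring ongoing local treatment (−$9,750 flat): $87,350 − $9,750 = $77,600.
Offense committed while on probation or parole (+$8,000 flat): $77,600 + $8,000 = $85,600.
Two or more prior felony convictions (+60%): $85,600 × 1.6 = $136,960.
$136,960 is within the $550,000 maximum.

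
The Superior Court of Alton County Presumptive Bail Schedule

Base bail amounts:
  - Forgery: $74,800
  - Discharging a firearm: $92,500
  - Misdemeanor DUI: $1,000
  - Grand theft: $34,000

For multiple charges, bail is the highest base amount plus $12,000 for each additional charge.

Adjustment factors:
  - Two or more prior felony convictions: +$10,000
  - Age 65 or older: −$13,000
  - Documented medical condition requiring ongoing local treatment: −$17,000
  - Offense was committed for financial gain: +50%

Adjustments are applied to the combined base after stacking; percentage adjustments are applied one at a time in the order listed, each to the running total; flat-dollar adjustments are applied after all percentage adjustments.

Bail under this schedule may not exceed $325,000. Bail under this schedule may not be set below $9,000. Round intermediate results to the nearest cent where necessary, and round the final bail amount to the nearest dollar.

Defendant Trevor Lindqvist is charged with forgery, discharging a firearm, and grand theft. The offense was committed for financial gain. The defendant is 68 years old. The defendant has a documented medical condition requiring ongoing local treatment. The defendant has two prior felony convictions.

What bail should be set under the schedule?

$154,750

Base amounts from the schedule: forgery $74,800; discharging a firearm $92,500; grand theft $34,000.
Stacking rule: highest base plus $12,000 per additional charge. Highest is discharging a firearm at $92,500; 2 additional charges → +$24,000. Combined base = $116,500.
Offense was committed for financial gain (+50%): $116,500 × 1.5 = $174,750.
Two or more prior felony convictions (+$10,000 flat): $174,750 + $10,000 = $184,750.
Age 65 or older (−$13,000 flat): $184,750 − $13,000 = $171,750.
Documented medical condition requiring ongoing local treatment (−$17,000 flat): $171,750 − $17,000 = $154,750.
$154,750 is within the $325,000 maximum.
$154,750 is at or above the $9,000 minimum.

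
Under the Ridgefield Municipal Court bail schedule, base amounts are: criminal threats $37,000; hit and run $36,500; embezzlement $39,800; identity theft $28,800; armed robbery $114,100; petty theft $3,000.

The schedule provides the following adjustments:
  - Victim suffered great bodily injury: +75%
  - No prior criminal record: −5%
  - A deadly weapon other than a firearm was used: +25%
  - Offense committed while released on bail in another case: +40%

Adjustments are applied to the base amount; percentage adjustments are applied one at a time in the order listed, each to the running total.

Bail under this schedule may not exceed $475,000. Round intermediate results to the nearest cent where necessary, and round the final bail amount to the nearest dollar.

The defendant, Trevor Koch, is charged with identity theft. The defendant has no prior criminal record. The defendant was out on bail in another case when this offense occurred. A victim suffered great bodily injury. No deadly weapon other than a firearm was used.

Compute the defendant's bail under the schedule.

Base amounts from the schedule: identity theft $28,800.
Single charge. Combined base = $28,800.
Victim suffered great bodily injury (+75%): $28,800 × 1.75 = $50,400.
No prior criminal record (−5%): $50,400 × 0.95 = $47,880.
Offense committed while released on bail in another case (+40%): $47,880 × 1.4 = $67,032.
$67,032 is within the $475,000 maximum.

$67,032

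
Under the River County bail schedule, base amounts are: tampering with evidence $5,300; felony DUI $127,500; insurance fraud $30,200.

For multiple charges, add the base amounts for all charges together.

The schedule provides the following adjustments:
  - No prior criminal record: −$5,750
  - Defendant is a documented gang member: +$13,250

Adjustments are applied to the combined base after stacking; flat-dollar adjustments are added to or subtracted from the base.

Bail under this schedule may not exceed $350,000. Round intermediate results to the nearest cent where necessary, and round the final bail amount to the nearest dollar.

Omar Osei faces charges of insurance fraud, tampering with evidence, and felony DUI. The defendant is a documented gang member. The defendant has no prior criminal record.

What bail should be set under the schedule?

Base amounts from the schedule: insurance fraud $30,200; tampering with evidence $5,300; felony DUI $127,500.
Stacking rule: sum of all bases. $30,200 + $5,300 + $127,500 = $163,000.
No prior criminal record (−$5,750 flat): $163,000 − $5,750 = $157,250.
Defendant is a documented gang member (+$13,250 flat): $157,250 + $13,250 = $170,500.
$170,500 is within the $350,000 maximum.

$170,500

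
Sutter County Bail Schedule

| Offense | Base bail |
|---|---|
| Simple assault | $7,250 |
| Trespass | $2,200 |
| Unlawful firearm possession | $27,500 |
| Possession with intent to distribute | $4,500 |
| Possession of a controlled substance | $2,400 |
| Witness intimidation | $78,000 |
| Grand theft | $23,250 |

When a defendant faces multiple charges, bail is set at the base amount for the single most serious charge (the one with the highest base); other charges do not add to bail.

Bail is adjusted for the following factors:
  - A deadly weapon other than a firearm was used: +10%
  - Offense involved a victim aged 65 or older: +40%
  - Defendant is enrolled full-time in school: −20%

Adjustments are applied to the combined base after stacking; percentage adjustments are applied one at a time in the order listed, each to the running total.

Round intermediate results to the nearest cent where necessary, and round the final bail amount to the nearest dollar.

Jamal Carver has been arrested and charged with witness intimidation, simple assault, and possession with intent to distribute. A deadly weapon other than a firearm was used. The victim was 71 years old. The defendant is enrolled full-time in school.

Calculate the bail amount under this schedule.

Base amounts from the schedule: witness intimidation $78,000; simple assault $7,250; possession with intent to distribute $4,500.
Stacking rule: use the highest base only. Highest is witness intimidation at $78,000. Combined base = $78,000.
A deadly weapon other than a firearm was used (+10%): $78,000 × 1.1 = $85,800.
Offense involved a victim aged 65 or older (+40%): $85,800 × 1.4 = $120,120.
Defendant is enrolled full-time in school (−20%): $120,120 × 0.8 = $96,096.

$96,096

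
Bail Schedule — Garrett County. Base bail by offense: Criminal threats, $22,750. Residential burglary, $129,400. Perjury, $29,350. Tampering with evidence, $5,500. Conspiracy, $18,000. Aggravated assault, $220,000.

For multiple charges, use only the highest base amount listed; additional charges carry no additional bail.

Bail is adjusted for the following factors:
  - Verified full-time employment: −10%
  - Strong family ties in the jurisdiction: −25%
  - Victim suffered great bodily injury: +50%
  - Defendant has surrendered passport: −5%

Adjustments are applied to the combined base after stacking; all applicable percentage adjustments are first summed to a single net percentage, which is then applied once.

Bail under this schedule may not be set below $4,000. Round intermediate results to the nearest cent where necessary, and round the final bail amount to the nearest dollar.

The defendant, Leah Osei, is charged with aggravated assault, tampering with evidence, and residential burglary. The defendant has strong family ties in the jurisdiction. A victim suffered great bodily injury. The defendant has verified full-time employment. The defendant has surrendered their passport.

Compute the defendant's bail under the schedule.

Base amounts from the schedule: aggravated assault $220,000; tampering with evidence $5,500; residential burglary $129,400.
Stacking rule: use the highest base only. Highest is aggravated assault at $220,000. Combined base = $220,000.
Net percentage adjustment: −10% −25% +50% −5% = +10%. $220,000 × 1.1 = $242,000.
$242,000 is at or above the $4,000 minimum.

$242,000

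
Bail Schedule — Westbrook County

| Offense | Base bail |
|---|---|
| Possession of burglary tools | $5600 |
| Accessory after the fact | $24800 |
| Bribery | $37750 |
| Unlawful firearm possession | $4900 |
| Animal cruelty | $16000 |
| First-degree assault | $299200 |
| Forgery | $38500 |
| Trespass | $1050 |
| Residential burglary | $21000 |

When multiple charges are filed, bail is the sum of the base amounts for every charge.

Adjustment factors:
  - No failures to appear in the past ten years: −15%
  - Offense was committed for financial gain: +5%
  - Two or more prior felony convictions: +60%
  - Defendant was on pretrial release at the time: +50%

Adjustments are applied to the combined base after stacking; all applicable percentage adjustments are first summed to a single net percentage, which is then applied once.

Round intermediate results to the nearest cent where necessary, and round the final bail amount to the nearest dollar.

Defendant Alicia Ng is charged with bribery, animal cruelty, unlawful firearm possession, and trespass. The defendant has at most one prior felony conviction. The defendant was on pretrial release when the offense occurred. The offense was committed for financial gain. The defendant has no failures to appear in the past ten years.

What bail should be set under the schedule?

$83580

Base amounts from the schedule: bribery $37750; animal cruelty $16000; unlawful firearm possession $4900; trespass $1050.
Stacking rule: sum of all bases. $37750 + $16000 + $4900 + $1050 = $59700.
Net percentage adjustment: −15% +5% +50% = +40%. $59700 × 1.4 = $83580.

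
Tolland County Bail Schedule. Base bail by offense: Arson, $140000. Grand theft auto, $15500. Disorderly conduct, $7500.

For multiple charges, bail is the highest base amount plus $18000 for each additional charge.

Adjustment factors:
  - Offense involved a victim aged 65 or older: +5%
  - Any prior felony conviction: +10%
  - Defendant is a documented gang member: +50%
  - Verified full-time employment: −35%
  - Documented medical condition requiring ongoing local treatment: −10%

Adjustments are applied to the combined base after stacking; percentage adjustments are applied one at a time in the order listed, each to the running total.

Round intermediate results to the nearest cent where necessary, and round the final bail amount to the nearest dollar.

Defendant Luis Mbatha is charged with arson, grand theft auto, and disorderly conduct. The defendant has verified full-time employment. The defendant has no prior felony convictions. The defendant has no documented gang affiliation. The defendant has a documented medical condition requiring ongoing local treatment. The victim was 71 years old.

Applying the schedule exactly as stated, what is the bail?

Base amounts from the schedule: arson $140000; grand theft auto $15500; disorderly conduct $7500.
Stacking rule: highest base plus $18000 per additional charge. Highest is arson at $140000; 2 additional charges → +$36000. Combined base = $176000.
Offense involved a victim aged 65 or older (+5%): $176000 × 1.05 = $184800.
Verified full-time employment (−35%): $184800 × 0.65 = $120120.
Documented medical condition requiring ongoing local treatment (−10%): $120120 × 0.9 = $108108.

$108108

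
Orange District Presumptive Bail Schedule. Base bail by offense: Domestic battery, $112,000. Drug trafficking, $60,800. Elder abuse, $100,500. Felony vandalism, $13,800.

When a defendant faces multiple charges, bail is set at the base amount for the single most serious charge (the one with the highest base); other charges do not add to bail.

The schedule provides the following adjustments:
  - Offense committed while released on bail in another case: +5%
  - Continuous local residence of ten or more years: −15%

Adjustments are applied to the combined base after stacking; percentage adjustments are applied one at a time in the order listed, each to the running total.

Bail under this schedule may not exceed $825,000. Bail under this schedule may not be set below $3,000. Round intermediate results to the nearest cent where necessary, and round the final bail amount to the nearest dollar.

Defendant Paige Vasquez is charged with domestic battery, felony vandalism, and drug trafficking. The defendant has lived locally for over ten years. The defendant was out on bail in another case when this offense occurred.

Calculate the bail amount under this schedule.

$99,960

Base amounts from the schedule: domestic battery $112,000; felony vandalism $13,800; drug trafficking $60,800.
Stacking rule: use the highest base only. Highest is domestic battery at $112,000. Combined base = $112,000.
Offense committed while released on bail in another case (+5%): $112,000 × 1.05 = $117,600.
Continuous local residence of ten or more years (−15%): $117,600 × 0.85 = $99,960.
$99,960 is within the $825,000 maximum.
$99,960 is at or above the $3,000 minimum.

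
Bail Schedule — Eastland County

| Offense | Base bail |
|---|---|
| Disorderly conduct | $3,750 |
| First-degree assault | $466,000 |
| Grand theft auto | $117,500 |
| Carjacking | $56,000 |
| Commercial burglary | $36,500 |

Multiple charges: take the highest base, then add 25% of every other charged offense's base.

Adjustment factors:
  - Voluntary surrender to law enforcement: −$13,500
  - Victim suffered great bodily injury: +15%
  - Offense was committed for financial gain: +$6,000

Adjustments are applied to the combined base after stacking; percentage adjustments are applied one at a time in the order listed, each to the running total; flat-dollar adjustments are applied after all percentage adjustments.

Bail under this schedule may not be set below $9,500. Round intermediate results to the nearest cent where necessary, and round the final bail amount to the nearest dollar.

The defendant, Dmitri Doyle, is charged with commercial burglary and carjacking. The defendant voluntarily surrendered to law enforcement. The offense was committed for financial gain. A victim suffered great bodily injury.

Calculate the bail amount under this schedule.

Base amounts from the schedule: commercial burglary $36,500; carjacking $56,000.
Stacking rule: highest base plus 25% of each additional charge. Highest is carjacking at $56,000. Additional: $36,500 × 25% = $9,125. Combined base = $56,000 + $9,125 = $65,125.
Victim suffered great bodily injury (+15%): $65,125 × 1.15 = $74,893.75.
Voluntary surrender to law enforcement (−$13,500 flat): $74,893.75 − $13,500 = $61,393.75.
Offense was committed for financial gain (+$6,000 flat): $61,393.75 + $6,000 = $67,393.75.
$67,393.75 is at or above the $9,500 minimum.
Rounded to the nearest dollar: $67,394.

$67,394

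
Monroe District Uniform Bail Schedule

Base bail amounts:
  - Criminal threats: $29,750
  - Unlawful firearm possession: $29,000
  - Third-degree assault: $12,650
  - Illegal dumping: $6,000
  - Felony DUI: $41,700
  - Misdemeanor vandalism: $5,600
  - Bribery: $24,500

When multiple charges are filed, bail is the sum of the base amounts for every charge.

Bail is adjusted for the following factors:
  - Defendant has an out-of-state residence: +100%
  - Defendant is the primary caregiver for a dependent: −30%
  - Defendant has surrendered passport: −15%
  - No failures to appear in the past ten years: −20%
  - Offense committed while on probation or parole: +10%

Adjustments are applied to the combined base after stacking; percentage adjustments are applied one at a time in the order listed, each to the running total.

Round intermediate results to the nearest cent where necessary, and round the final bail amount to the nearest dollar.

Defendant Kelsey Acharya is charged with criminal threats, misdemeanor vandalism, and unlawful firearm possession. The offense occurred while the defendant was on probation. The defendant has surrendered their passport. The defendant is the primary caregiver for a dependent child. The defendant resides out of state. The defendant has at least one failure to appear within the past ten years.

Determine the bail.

Base amounts from the schedule: criminal threats $29,750; misdemeanor vandalism $5,600; unlawful firearm possession $29,000.
Stacking rule: sum of all bases. $29,750 + $5,600 + $29,000 = $64,350.
Defendant has an out-of-state residence (+100%): $64,350 × 2 = $128,700.
Defendant is the primary caregiver for a dependent (−30%): $128,700 × 0.7 = $90,090.
Defendant has surrendered passport (−15%): $90,090 × 0.85 = $76,576.50.
Offense committed while on probation or parole (+10%): $76,576.50 × 1.1 = $84,234.15.
Rounded to the nearest dollar: $84,234.

$84,234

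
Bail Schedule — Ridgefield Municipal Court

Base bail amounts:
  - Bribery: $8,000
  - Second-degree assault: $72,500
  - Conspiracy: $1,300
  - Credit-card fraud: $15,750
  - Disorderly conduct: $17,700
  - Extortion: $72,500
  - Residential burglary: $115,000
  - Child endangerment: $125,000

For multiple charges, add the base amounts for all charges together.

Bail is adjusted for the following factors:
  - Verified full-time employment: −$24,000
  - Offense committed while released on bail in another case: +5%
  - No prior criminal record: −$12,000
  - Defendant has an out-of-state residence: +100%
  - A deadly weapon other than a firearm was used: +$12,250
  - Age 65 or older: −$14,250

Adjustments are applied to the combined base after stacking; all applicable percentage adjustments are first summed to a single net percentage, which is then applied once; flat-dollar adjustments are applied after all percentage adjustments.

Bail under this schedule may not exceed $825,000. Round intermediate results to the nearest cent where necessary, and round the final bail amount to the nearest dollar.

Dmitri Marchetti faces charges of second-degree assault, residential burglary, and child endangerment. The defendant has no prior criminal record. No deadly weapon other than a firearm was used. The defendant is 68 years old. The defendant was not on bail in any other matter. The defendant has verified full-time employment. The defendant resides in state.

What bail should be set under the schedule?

$262,250

Base amounts from the schedule: second-degree assault $72,500; residential burglary $115,000; child endangerment $125,000.
Stacking rule: sum of all bases. $72,500 + $115,000 + $125,000 = $312,500.
Verified full-time employment (−$24,000 flat): $312,500 − $24,000 = $288,500.
No prior criminal record (−$12,000 flat): $288,500 − $12,000 = $276,500.
Age 65 or older (−$14,250 flat): $276,500 − $14,250 = $262,250.
$262,250 is within the $825,000 maximum.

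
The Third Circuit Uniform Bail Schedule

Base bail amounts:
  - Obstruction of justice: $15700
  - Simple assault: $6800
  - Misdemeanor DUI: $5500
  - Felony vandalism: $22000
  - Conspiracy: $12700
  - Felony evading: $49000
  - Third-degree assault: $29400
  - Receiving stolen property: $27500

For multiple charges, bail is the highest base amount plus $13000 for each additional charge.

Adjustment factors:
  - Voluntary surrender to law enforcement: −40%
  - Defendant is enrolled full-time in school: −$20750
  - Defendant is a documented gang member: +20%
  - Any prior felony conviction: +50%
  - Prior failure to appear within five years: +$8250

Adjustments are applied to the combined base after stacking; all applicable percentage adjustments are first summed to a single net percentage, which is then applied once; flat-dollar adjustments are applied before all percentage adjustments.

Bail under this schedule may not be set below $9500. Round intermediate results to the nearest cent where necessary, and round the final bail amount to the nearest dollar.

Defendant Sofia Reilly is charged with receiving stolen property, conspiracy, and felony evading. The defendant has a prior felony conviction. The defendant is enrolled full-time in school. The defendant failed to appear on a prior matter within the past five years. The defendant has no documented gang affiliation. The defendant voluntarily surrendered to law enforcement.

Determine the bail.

$68750

Base amounts from the schedule: receiving stolen property $27500; conspiracy $12700; felony evading $49000.
Stacking rule: highest base plus $13000 per additional charge. Highest is felony evading at $49000; 2 additional charges → +$26000. Combined base = $75000.
Defendant is enrolled full-time in school (−$20750 flat): $75000 − $20750 = $54250.
Prior failure to appear within five years (+$8250 flat): $54250 + $8250 = $62500.
Net percentage adjustment: −40% +50% = +10%. $62500 × 1.1 = $68750.
$68750 is at or above the $9500 minimum.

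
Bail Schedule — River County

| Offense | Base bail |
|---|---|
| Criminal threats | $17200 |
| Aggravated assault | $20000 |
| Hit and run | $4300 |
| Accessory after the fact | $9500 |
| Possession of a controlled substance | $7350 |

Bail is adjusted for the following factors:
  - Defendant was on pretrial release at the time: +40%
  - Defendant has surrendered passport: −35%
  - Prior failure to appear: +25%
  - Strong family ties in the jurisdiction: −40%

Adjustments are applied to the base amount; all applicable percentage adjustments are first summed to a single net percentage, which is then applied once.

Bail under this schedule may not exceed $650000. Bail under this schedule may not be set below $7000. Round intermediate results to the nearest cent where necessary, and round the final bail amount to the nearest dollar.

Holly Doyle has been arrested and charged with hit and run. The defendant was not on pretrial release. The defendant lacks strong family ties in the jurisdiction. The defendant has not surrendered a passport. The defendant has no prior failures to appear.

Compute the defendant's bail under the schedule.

$7000

Base amounts from the schedule: hit and run $4300.
Single charge. Combined base = $4300.
No adjustment factors apply to this defendant.
$4300 is within the $650000 maximum.
Result $4300 is below the minimum of $7000; bail is set at the minimum $7000.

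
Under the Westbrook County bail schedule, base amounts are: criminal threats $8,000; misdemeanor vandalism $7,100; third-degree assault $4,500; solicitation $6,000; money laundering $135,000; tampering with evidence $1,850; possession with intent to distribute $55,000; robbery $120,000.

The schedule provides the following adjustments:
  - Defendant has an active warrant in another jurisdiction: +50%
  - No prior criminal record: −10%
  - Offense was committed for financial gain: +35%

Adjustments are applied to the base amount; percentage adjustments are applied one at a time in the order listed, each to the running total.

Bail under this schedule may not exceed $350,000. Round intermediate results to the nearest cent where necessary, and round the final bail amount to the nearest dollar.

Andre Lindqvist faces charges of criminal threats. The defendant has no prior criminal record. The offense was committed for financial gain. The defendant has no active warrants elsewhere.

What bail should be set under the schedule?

$9,720

Base amounts from the schedule: criminal threats $8,000.
Single charge. Combined base = $8,000.
No prior criminal record (−10%): $8,000 × 0.9 = $7,200.
Offense was committed for financial gain (+35%): $7,200 × 1.35 = $9,720.
$9,720 is within the $350,000 maximum.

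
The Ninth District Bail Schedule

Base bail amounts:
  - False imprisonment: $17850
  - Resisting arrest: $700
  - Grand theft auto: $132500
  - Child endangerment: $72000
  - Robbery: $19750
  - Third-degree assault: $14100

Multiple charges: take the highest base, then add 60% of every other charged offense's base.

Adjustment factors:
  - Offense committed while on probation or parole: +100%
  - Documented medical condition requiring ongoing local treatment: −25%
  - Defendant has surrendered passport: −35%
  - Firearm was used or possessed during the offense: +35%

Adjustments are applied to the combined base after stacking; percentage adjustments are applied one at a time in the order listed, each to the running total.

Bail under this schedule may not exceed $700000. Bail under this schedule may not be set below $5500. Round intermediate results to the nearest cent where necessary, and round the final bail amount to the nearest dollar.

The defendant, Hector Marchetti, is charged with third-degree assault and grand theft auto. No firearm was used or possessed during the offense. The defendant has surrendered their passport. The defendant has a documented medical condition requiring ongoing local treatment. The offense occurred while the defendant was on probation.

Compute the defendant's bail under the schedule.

$137436

Base amounts from the schedule: third-degree assault $14100; grand theft auto $132500.
Stacking rule: highest base plus 60% of each additional charge. Highest is grand theft auto at $132500. Additional: $14100 × 60% = $8460. Combined base = $132500 + $8460 = $140960.
Offense committed while on probation or parole (+100%): $140960 × 2 = $281920.
Documented medical condition requiring ongoing local treatment (−25%): $281920 × 0.75 = $211440.
Defendant has surrendered passport (−35%): $211440 × 0.65 = $137436.
$137436 is within the $700000 maximum.
$137436 is at or above the $5500 minimum.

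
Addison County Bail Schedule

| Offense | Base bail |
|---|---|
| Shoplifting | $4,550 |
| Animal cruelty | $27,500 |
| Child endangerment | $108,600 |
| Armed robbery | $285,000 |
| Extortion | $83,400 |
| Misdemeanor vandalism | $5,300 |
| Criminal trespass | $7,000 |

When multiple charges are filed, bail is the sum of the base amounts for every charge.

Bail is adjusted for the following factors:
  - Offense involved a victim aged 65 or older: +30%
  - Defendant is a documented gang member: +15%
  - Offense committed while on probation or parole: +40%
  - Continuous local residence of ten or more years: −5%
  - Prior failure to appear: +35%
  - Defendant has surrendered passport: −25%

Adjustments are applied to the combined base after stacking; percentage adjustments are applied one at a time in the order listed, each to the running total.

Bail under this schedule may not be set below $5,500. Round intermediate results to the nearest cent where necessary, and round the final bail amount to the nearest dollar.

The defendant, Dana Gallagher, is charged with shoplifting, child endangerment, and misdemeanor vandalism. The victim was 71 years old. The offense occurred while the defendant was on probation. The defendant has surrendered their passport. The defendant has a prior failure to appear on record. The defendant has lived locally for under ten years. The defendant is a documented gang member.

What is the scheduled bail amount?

$251,015

Base amounts from the schedule: shoplifting $4,550; child endangerment $108,600; misdemeanor vandalism $5,300.
Stacking rule: sum of all bases. $4,550 + $108,600 + $5,300 = $118,450.
Offense involved a victim aged 65 or older (+30%): $118,450 × 1.3 = $153,985.
Defendant is a documented gang member (+15%): $153,985 × 1.15 = $177,082.75.
Offense committed while on probation or parole (+40%): $177,082.75 × 1.4 = $247,915.85.
Prior failure to appear (+35%): $247,915.85 × 1.35 = $334,686.40.
Defendant has surrendered passport (−25%): $334,686.40 × 0.75 = $251,014.80.
$251,014.80 is at or above the $5,500 minimum.
Rounded to the nearest dollar: $251,015.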